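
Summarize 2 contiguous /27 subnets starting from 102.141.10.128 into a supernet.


Original prefix: /27
Number of subnets: 2 = 2^1
New prefix = 27 - 1 = 26
Supernet: 102.141.10.128/26


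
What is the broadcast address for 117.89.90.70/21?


Network: 117.89.88.0/21
Host bits = 11
Set all host bits to 1:
Broadcast: 117.89.95.255


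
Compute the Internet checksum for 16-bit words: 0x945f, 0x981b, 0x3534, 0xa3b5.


Sum all words (with carry folding):
+ 0x945f = 0x945f
+ 0x981b = 0x2c7b
+ 0x3534 = 0x61af
+ 0xa3b5 = 0x0565
One's complement: ~0x0565
Checksum = 0xfa9a


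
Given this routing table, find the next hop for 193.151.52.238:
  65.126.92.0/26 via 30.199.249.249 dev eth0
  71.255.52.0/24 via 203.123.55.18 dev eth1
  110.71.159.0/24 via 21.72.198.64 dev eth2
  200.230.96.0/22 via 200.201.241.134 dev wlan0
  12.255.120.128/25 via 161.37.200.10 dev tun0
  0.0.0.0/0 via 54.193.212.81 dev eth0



Longest prefix match for 193.151.52.238:
  /26 65.126.92.0: no
  /24 71.255.52.0: no
  /24 110.71.159.0: no
  /22 200.230.96.0: no
  /25 12.255.120.128: no
  /0 0.0.0.0: MATCH
Selected: next-hop 54.193.212.81 via eth0 (matched /0)


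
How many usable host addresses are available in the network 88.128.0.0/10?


Host bits = 32 - 10 = 22
Total addresses = 2^22 = 4194304
Usable = total - 2 (network and broadcast)
Usable hosts: 4194302


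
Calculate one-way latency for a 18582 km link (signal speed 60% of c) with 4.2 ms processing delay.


Speed = 0.6 * 3e5 km/s = 180000 km/s
Propagation delay = 18582 / 180000 = 0.1032 s = 103.2333 ms
Processing delay = 4.2 ms
Total one-way latency = 107.4333 ms


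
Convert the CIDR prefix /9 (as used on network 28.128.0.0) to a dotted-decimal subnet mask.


/9 means 9 network bits, 23 host bits
Binary: 11111111100000000000000000000000
Mask: 255.128.0.0


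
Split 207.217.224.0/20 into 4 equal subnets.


New prefix = 20 + 2 = 22
Each subnet has 1024 addresses
  207.217.224.0/22
  207.217.228.0/22
  207.217.232.0/22
  207.217.236.0/22
Subnets: 207.217.224.0/22, 207.217.228.0/22, 207.217.232.0/22, 207.217.236.0/22


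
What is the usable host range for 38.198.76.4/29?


Network: 38.198.76.0
Broadcast: 38.198.76.7
First usable = network + 1
Last usable = broadcast - 1
Range: 38.198.76.1 to 38.198.76.6


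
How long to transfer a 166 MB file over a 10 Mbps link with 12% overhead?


Effective throughput = 10 * (1 - 12/100) = 8.8 Mbps
File size in Mb = 166 * 8 = 1328 Mb
Time = 1328 / 8.8
Time = 150.9091 seconds


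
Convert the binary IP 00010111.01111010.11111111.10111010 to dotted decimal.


00010111 = 23
01111010 = 122
11111111 = 255
10111010 = 186
IP: 23.122.255.186


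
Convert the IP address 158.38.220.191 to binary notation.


158 = 10011110
38 = 00100110
220 = 11011100
191 = 10111111
Binary: 10011110.00100110.11011100.10111111


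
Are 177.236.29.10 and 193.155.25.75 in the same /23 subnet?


Mask: 255.255.254.0
177.236.29.10 AND mask = 177.236.28.0
193.155.25.75 AND mask = 193.155.24.0
No, different subnets (177.236.28.0 vs 193.155.24.0)


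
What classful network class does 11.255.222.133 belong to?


First octet: 11
Binary: 00001011
0xxxxxxx -> Class A (1-126)
Class A, default mask 255.0.0.0 (/8)


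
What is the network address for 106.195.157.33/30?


IP:   01101010.11000011.10011101.00100001
Mask: 11111111.11111111.11111111.11111100
AND operation:
Net:  01101010.11000011.10011101.00100000
Network: 106.195.157.32/30


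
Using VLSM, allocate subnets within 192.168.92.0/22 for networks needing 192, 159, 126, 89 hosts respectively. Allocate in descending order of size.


192 hosts -> /24 (254 usable): 192.168.92.0/24
159 hosts -> /24 (254 usable): 192.168.93.0/24
126 hosts -> /25 (126 usable): 192.168.94.0/25
89 hosts -> /25 (126 usable): 192.168.94.128/25
Allocation: 192.168.92.0/24 (192 hosts, 254 usable); 192.168.93.0/24 (159 hosts, 254 usable); 192.168.94.0/25 (126 hosts, 126 usable); 192.168.94.128/25 (89 hosts, 126 usable)


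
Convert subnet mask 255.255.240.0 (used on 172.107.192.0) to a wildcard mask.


Subnet mask: 255.255.240.0
Wildcard = 255.255.255.255 - subnet mask
255 - 255 = 0
255 - 255 = 0
255 - 240 = 15
255 - 0 = 255
Wildcard: 0.0.15.255


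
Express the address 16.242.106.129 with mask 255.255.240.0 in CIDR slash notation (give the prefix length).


Binary: 11111111.11111111.11110000.00000000
Count leading 1s
Prefix: /20


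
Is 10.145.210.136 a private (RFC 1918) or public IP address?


RFC 1918 private ranges:
  10.0.0.0/8 (10.0.0.0 - 10.255.255.255)
  172.16.0.0/12 (172.16.0.0 - 172.31.255.255)
  192.168.0.0/16 (192.168.0.0 - 192.168.255.255)
Private (in 10.0.0.0/8)


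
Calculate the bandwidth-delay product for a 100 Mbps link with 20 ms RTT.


BDP = bandwidth * RTT
= 100 Mbps * 20 ms
= 100 * 1e6 * 20 / 1000 bits
= 2000000 bits
= 250000 bytes
= 244.1406 KB
BDP = 2000000 bits (250000 bytes)


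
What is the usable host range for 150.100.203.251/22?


Network: 150.100.200.0
Broadcast: 150.100.203.255
First usable = network + 1
Last usable = broadcast - 1
Range: 150.100.200.1 to 150.100.203.254


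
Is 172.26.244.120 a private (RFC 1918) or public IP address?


RFC 1918 private ranges:
  10.0.0.0/8 (10.0.0.0 - 10.255.255.255)
  172.16.0.0/12 (172.16.0.0 - 172.31.255.255)
  192.168.0.0/16 (192.168.0.0 - 192.168.255.255)
Private (in 172.16.0.0/12)


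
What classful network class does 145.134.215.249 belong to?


First octet: 145
Binary: 10010001
10xxxxxx -> Class B (128-191)
Class B, default mask 255.255.0.0 (/16)


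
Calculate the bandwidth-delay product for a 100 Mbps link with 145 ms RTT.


BDP = bandwidth * RTT
= 100 Mbps * 145 ms
= 100 * 1e6 * 145 / 1000 bits
= 14500000 bits
= 1812500 bytes
= 1770.0195 KB
BDP = 14500000 bits (1812500 bytes)


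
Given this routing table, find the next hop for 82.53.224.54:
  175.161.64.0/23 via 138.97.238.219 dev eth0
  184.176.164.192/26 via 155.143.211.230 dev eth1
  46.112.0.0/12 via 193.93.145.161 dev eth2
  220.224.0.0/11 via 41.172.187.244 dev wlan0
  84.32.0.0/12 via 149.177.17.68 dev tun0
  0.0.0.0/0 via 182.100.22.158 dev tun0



Longest prefix match for 82.53.224.54:
  /23 175.161.64.0: no
  /26 184.176.164.192: no
  /12 46.112.0.0: no
  /11 220.224.0.0: no
  /12 84.32.0.0: no
  /0 0.0.0.0: MATCH
Selected: next-hop 182.100.22.158 via tun0 (matched /0)


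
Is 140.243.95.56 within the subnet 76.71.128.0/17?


Subnet network: 76.71.128.0
Test IP AND mask: 140.243.0.0
No, 140.243.95.56 is not in 76.71.128.0/17


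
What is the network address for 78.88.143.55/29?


IP:   01001110.01011000.10001111.00110111
Mask: 11111111.11111111.11111111.11111000
AND operation:
Net:  01001110.01011000.10001111.00110000
Network: 78.88.143.48/29


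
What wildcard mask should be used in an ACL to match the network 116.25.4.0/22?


Subnet mask: 255.255.252.0
Wildcard = 255.255.255.255 - subnet mask
255 - 255 = 0
255 - 255 = 0
255 - 252 = 3
255 - 0 = 255
Wildcard: 0.0.3.255


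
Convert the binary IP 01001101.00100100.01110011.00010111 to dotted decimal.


01001101 = 77
00100100 = 36
01110011 = 115
00010111 = 23
IP: 77.36.115.23


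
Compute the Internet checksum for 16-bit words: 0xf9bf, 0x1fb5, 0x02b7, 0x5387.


Sum all words (with carry folding):
+ 0xf9bf = 0xf9bf
+ 0x1fb5 = 0x1975
+ 0x02b7 = 0x1c2c
+ 0x5387 = 0x6fb3
One's complement: ~0x6fb3
Checksum = 0x904c


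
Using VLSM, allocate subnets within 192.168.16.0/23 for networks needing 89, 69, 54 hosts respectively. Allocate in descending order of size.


89 hosts -> /25 (126 usable): 192.168.16.0/25
69 hosts -> /25 (126 usable): 192.168.16.128/25
54 hosts -> /26 (62 usable): 192.168.17.0/26
Allocation: 192.168.16.0/25 (89 hosts, 126 usable); 192.168.16.128/25 (69 hosts, 126 usable); 192.168.17.0/26 (54 hosts, 62 usable)


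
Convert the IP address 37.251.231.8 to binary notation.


37 = 00100101
251 = 11111011
231 = 11100111
8 = 00001000
Binary: 00100101.11111011.11100111.00001000


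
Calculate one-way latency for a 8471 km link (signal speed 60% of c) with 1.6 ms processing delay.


Speed = 0.6 * 3e5 km/s = 180000 km/s
Propagation delay = 8471 / 180000 = 0.0471 s = 47.0611 ms
Processing delay = 1.6 ms
Total one-way latency = 48.6611 ms


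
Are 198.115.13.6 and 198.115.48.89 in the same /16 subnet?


Mask: 255.255.0.0
198.115.13.6 AND mask = 198.115.0.0
198.115.48.89 AND mask = 198.115.0.0
Yes, same subnet (198.115.0.0)


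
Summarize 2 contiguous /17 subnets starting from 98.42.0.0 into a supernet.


Original prefix: /17
Number of subnets: 2 = 2^1
New prefix = 17 - 1 = 16
Supernet: 98.42.0.0/16


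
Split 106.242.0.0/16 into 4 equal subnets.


New prefix = 16 + 2 = 18
Each subnet has 16384 addresses
  106.242.0.0/18
  106.242.64.0/18
  106.242.128.0/18
  106.242.192.0/18
Subnets: 106.242.0.0/18, 106.242.64.0/18, 106.242.128.0/18, 106.242.192.0/18


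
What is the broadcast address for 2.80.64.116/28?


Network: 2.80.64.112/28
Host bits = 4
Set all host bits to 1:
Broadcast: 2.80.64.127


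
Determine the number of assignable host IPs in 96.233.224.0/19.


Host bits = 32 - 19 = 13
Total addresses = 2^13 = 8192
Usable = total - 2 (network and broadcast)
Usable hosts: 8190


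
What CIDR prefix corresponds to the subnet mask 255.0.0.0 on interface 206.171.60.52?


Binary: 11111111.00000000.00000000.00000000
Count leading 1s
Prefix: /8


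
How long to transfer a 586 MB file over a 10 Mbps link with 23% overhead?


Effective throughput = 10 * (1 - 23/100) = 7.7 Mbps
File size in Mb = 586 * 8 = 4688 Mb
Time = 4688 / 7.7
Time = 608.8312 seconds


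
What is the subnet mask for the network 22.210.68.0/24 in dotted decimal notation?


/24 means 24 network bits, 8 host bits
Binary: 11111111111111111111111100000000
Mask: 255.255.255.0


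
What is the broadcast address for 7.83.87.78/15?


Network: 7.82.0.0/15
Host bits = 17
Set all host bits to 1:
Broadcast: 7.83.255.255


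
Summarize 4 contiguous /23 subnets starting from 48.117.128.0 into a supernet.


Original prefix: /23
Number of subnets: 4 = 2^2
New prefix = 23 - 2 = 21
Supernet: 48.117.128.0/21


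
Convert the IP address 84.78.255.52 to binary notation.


84 = 01010100
78 = 01001110
255 = 11111111
52 = 00110100
Binary: 01010100.01001110.11111111.00110100


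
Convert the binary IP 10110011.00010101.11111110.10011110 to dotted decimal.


10110011 = 179
00010101 = 21
11111110 = 254
10011110 = 158
IP: 179.21.254.158


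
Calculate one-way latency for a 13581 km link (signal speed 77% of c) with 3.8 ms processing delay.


Speed = 0.77 * 3e5 km/s = 231000 km/s
Propagation delay = 13581 / 231000 = 0.0588 s = 58.7922 ms
Processing delay = 3.8 ms
Total one-way latency = 62.5922 ms


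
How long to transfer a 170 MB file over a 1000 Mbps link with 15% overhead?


Effective throughput = 1000 * (1 - 15/100) = 850 Mbps
File size in Mb = 170 * 8 = 1360 Mb
Time = 1360 / 850
Time = 1.6 seconds


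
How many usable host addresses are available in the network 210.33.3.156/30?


Host bits = 32 - 30 = 2
Total addresses = 2^2 = 4
Usable = total - 2 (network and broadcast)
Usable hosts: 2


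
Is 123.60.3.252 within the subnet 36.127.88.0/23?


Subnet network: 36.127.88.0
Test IP AND mask: 123.60.2.0
No, 123.60.3.252 is not in 36.127.88.0/23


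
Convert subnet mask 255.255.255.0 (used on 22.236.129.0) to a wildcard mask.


Subnet mask: 255.255.255.0
Wildcard = 255.255.255.255 - subnet mask
255 - 255 = 0
255 - 255 = 0
255 - 255 = 0
255 - 0 = 255
Wildcard: 0.0.0.255


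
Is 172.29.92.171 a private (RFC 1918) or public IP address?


RFC 1918 private ranges:
  10.0.0.0/8 (10.0.0.0 - 10.255.255.255)
  172.16.0.0/12 (172.16.0.0 - 172.31.255.255)
  192.168.0.0/16 (192.168.0.0 - 192.168.255.255)
Private (in 172.16.0.0/12)


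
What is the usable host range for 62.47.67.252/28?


Network: 62.47.67.240
Broadcast: 62.47.67.255
First usable = network + 1
Last usable = broadcast - 1
Range: 62.47.67.241 to 62.47.67.254


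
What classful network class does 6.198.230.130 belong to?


First octet: 6
Binary: 00000110
0xxxxxxx -> Class A (1-126)
Class A, default mask 255.0.0.0 (/8)


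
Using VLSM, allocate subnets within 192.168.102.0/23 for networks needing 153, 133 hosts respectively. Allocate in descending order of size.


153 hosts -> /24 (254 usable): 192.168.102.0/24
133 hosts -> /24 (254 usable): 192.168.103.0/24
Allocation: 192.168.102.0/24 (153 hosts, 254 usable); 192.168.103.0/24 (133 hosts, 254 usable)


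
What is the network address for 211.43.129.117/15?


IP:   11010011.00101011.10000001.01110101
Mask: 11111111.11111110.00000000.00000000
AND operation:
Net:  11010011.00101010.00000000.00000000
Network: 211.42.0.0/15


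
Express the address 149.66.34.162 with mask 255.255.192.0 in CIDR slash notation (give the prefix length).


Binary: 11111111.11111111.11000000.00000000
Count leading 1s
Prefix: /18


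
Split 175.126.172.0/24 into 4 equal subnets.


New prefix = 24 + 2 = 26
Each subnet has 64 addresses
  175.126.172.0/26
  175.126.172.64/26
  175.126.172.128/26
  175.126.172.192/26
Subnets: 175.126.172.0/26, 175.126.172.64/26, 175.126.172.128/26, 175.126.172.192/26


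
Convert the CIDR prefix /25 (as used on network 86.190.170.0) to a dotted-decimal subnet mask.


/25 means 25 network bits, 7 host bits
Binary: 11111111111111111111111110000000
Mask: 255.255.255.128


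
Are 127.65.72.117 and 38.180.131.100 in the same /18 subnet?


Mask: 255.255.192.0
127.65.72.117 AND mask = 127.65.64.0
38.180.131.100 AND mask = 38.180.128.0
No, different subnets (127.65.64.0 vs 38.180.128.0)


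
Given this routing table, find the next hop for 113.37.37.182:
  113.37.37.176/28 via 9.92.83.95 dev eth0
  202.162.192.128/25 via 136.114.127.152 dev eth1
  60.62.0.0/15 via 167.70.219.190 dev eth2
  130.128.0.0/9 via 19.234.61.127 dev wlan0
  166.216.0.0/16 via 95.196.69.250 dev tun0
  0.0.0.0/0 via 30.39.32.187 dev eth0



Longest prefix match for 113.37.37.182:
  /28 113.37.37.176: MATCH
  /25 202.162.192.128: no
  /15 60.62.0.0: no
  /9 130.128.0.0: no
  /16 166.216.0.0: no
  /0 0.0.0.0: MATCH
Selected: next-hop 9.92.83.95 via eth0 (matched /28)


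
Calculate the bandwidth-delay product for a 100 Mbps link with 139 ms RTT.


BDP = bandwidth * RTT
= 100 Mbps * 139 ms
= 100 * 1e6 * 139 / 1000 bits
= 13900000 bits
= 1737500 bytes
= 1696.7773 KB
BDP = 13900000 bits (1737500 bytes)


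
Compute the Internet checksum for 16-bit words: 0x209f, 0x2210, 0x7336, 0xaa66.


Sum all words (with carry folding):
+ 0x209f = 0x209f
+ 0x2210 = 0x42af
+ 0x7336 = 0xb5e5
+ 0xaa66 = 0x604c
One's complement: ~0x604c
Checksum = 0x9fb3


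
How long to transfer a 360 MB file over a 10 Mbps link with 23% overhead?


Effective throughput = 10 * (1 - 23/100) = 7.7 Mbps
File size in Mb = 360 * 8 = 2880 Mb
Time = 2880 / 7.7
Time = 374.026 seconds


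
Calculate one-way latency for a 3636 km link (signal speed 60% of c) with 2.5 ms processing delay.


Speed = 0.6 * 3e5 km/s = 180000 km/s
Propagation delay = 3636 / 180000 = 0.0202 s = 20.2 ms
Processing delay = 2.5 ms
Total one-way latency = 22.7 ms


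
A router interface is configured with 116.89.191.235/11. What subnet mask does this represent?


/11 means 11 network bits, 21 host bits
Binary: 11111111111000000000000000000000
Mask: 255.224.0.0


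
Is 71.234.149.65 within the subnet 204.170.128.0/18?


Subnet network: 204.170.128.0
Test IP AND mask: 71.234.128.0
No, 71.234.149.65 is not in 204.170.128.0/18


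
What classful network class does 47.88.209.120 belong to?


First octet: 47
Binary: 00101111
0xxxxxxx -> Class A (1-126)
Class A, default mask 255.0.0.0 (/8)


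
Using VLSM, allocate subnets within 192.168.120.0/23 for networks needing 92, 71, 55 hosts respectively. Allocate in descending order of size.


92 hosts -> /25 (126 usable): 192.168.120.0/25
71 hosts -> /25 (126 usable): 192.168.120.128/25
55 hosts -> /26 (62 usable): 192.168.121.0/26
Allocation: 192.168.120.0/25 (92 hosts, 126 usable); 192.168.120.128/25 (71 hosts, 126 usable); 192.168.121.0/26 (55 hosts, 62 usable)


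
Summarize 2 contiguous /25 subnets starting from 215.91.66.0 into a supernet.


Original prefix: /25
Number of subnets: 2 = 2^1
New prefix = 25 - 1 = 24
Supernet: 215.91.66.0/24


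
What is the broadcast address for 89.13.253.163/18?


Network: 89.13.192.0/18
Host bits = 14
Set all host bits to 1:
Broadcast: 89.13.255.255


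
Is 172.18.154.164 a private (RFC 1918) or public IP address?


RFC 1918 private ranges:
  10.0.0.0/8 (10.0.0.0 - 10.255.255.255)
  172.16.0.0/12 (172.16.0.0 - 172.31.255.255)
  192.168.0.0/16 (192.168.0.0 - 192.168.255.255)
Private (in 172.16.0.0/12)


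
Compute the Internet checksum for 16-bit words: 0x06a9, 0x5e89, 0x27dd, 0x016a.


Sum all words (with carry folding):
+ 0x06a9 = 0x06a9
+ 0x5e89 = 0x6532
+ 0x27dd = 0x8d0f
+ 0x016a = 0x8e79
One's complement: ~0x8e79
Checksum = 0x7186


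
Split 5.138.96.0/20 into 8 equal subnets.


New prefix = 20 + 3 = 23
Each subnet has 512 addresses
  5.138.96.0/23
  5.138.98.0/23
  5.138.100.0/23
  5.138.102.0/23
  5.138.104.0/23
  5.138.106.0/23
  5.138.108.0/23
  5.138.110.0/23
Subnets: 5.138.96.0/23, 5.138.98.0/23, 5.138.100.0/23, 5.138.102.0/23, 5.138.104.0/23, 5.138.106.0/23, 5.138.108.0/23, 5.138.110.0/23


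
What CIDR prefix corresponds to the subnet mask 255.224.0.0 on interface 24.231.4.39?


Binary: 11111111.11100000.00000000.00000000
Count leading 1s
Prefix: /11


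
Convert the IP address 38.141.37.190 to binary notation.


38 = 00100110
141 = 10001101
37 = 00100101
190 = 10111110
Binary: 00100110.10001101.00100101.10111110


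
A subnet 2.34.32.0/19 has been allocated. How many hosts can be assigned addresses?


Host bits = 32 - 19 = 13
Total addresses = 2^13 = 8192
Usable = total - 2 (network and broadcast)
Usable hosts: 8190


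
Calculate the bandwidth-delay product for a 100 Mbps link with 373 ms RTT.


BDP = bandwidth * RTT
= 100 Mbps * 373 ms
= 100 * 1e6 * 373 / 1000 bits
= 37300000 bits
= 4662500 bytes
= 4553.2227 KB
BDP = 37300000 bits (4662500 bytes)


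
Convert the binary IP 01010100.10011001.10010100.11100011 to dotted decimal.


01010100 = 84
10011001 = 153
10010100 = 148
11100011 = 227
IP: 84.153.148.227


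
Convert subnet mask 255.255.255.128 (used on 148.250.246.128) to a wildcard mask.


Subnet mask: 255.255.255.128
Wildcard = 255.255.255.255 - subnet mask
255 - 255 = 0
255 - 255 = 0
255 - 255 = 0
255 - 128 = 127
Wildcard: 0.0.0.127


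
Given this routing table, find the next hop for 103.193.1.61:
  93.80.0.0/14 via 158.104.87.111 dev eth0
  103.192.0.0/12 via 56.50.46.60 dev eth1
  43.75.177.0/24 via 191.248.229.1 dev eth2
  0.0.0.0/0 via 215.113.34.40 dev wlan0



Longest prefix match for 103.193.1.61:
  /14 93.80.0.0: no
  /12 103.192.0.0: MATCH
  /24 43.75.177.0: no
  /0 0.0.0.0: MATCH
Selected: next-hop 56.50.46.60 via eth1 (matched /12)


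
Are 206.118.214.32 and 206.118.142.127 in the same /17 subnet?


Mask: 255.255.128.0
206.118.214.32 AND mask = 206.118.128.0
206.118.142.127 AND mask = 206.118.128.0
Yes, same subnet (206.118.128.0)


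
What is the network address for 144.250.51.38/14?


IP:   10010000.11111010.00110011.00100110
Mask: 11111111.11111100.00000000.00000000
AND operation:
Net:  10010000.11111000.00000000.00000000
Network: 144.248.0.0/14


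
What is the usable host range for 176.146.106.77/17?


Network: 176.146.0.0
Broadcast: 176.146.127.255
First usable = network + 1
Last usable = broadcast - 1
Range: 176.146.0.1 to 176.146.127.254


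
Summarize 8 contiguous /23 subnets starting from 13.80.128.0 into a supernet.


Original prefix: /23
Number of subnets: 8 = 2^3
New prefix = 23 - 3 = 20
Supernet: 13.80.128.0/20


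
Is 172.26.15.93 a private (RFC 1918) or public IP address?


RFC 1918 private ranges:
  10.0.0.0/8 (10.0.0.0 - 10.255.255.255)
  172.16.0.0/12 (172.16.0.0 - 172.31.255.255)
  192.168.0.0/16 (192.168.0.0 - 192.168.255.255)
Private (in 172.16.0.0/12)


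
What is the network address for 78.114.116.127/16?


IP:   01001110.01110010.01110100.01111111
Mask: 11111111.11111111.00000000.00000000
AND operation:
Net:  01001110.01110010.00000000.00000000
Network: 78.114.0.0/16


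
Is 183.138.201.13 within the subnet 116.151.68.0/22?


Subnet network: 116.151.68.0
Test IP AND mask: 183.138.200.0
No, 183.138.201.13 is not in 116.151.68.0/22


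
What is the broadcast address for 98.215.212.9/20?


Network: 98.215.208.0/20
Host bits = 12
Set all host bits to 1:
Broadcast: 98.215.223.255


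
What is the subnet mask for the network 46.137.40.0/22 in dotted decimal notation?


/22 means 22 network bits, 10 host bits
Binary: 11111111111111111111110000000000
Mask: 255.255.252.0


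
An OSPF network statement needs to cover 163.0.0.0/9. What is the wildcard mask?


Subnet mask: 255.128.0.0
Wildcard = 255.255.255.255 - subnet mask
255 - 255 = 0
255 - 128 = 127
255 - 0 = 255
255 - 0 = 255
Wildcard: 0.127.255.255


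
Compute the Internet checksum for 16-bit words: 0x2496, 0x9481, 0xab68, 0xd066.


Sum all words (with carry folding):
+ 0x2496 = 0x2496
+ 0x9481 = 0xb917
+ 0xab68 = 0x6480
+ 0xd066 = 0x34e7
One's complement: ~0x34e7
Checksum = 0xcb18


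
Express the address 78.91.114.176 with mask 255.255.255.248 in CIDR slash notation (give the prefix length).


Binary: 11111111.11111111.11111111.11111000
Count leading 1s
Prefix: /29


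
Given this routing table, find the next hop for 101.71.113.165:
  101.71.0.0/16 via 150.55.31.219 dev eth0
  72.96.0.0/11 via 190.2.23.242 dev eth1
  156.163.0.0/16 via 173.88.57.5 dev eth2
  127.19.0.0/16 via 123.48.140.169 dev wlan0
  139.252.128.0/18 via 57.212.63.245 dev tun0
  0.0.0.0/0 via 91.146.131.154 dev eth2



Longest prefix match for 101.71.113.165:
  /16 101.71.0.0: MATCH
  /11 72.96.0.0: no
  /16 156.163.0.0: no
  /16 127.19.0.0: no
  /18 139.252.128.0: no
  /0 0.0.0.0: MATCH
Selected: next-hop 150.55.31.219 via eth0 (matched /16)


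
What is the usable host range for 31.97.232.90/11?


Network: 31.96.0.0
Broadcast: 31.127.255.255
First usable = network + 1
Last usable = broadcast - 1
Range: 31.96.0.1 to 31.127.255.254


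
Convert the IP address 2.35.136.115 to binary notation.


2 = 00000010
35 = 00100011
136 = 10001000
115 = 01110011
Binary: 00000010.00100011.10001000.01110011


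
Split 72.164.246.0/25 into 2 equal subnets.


New prefix = 25 + 1 = 26
Each subnet has 64 addresses
  72.164.246.0/26
  72.164.246.64/26
Subnets: 72.164.246.0/26, 72.164.246.64/26


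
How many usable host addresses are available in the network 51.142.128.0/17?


Host bits = 32 - 17 = 15
Total addresses = 2^15 = 32768
Usable = total - 2 (network and broadcast)
Usable hosts: 32766


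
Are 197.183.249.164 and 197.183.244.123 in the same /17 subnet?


Mask: 255.255.128.0
197.183.249.164 AND mask = 197.183.128.0
197.183.244.123 AND mask = 197.183.128.0
Yes, same subnet (197.183.128.0)


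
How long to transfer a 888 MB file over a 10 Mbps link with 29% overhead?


Effective throughput = 10 * (1 - 29/100) = 7.1 Mbps
File size in Mb = 888 * 8 = 7104 Mb
Time = 7104 / 7.1
Time = 1000.5634 seconds


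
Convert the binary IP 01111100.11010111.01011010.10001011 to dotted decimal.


01111100 = 124
11010111 = 215
01011010 = 90
10001011 = 139
IP: 124.215.90.139


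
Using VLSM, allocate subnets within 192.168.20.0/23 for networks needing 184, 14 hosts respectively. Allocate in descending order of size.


184 hosts -> /24 (254 usable): 192.168.20.0/24
14 hosts -> /28 (14 usable): 192.168.21.0/28
Allocation: 192.168.20.0/24 (184 hosts, 254 usable); 192.168.21.0/28 (14 hosts, 14 usable)


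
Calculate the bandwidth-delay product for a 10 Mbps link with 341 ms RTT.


BDP = bandwidth * RTT
= 10 Mbps * 341 ms
= 10 * 1e6 * 341 / 1000 bits
= 3410000 bits
= 426250 bytes
= 416.2598 KB
BDP = 3410000 bits (426250 bytes)


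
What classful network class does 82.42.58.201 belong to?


First octet: 82
Binary: 01010010
0xxxxxxx -> Class A (1-126)
Class A, default mask 255.0.0.0 (/8)


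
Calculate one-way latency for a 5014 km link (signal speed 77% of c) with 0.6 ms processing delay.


Speed = 0.77 * 3e5 km/s = 231000 km/s
Propagation delay = 5014 / 231000 = 0.0217 s = 21.7056 ms
Processing delay = 0.6 ms
Total one-way latency = 22.3056 ms


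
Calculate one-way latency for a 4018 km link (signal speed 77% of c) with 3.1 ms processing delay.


Speed = 0.77 * 3e5 km/s = 231000 km/s
Propagation delay = 4018 / 231000 = 0.0174 s = 17.3939 ms
Processing delay = 3.1 ms
Total one-way latency = 20.4939 ms


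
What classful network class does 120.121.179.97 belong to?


First octet: 120
Binary: 01111000
0xxxxxxx -> Class A (1-126)
Class A, default mask 255.0.0.0 (/8)


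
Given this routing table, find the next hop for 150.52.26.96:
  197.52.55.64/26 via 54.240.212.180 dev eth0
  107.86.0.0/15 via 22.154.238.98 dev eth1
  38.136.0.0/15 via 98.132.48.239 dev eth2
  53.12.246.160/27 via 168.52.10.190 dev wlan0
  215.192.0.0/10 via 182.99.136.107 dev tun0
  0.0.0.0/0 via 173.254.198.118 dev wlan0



Longest prefix match for 150.52.26.96:
  /26 197.52.55.64: no
  /15 107.86.0.0: no
  /15 38.136.0.0: no
  /27 53.12.246.160: no
  /10 215.192.0.0: no
  /0 0.0.0.0: MATCH
Selected: next-hop 173.254.198.118 via wlan0 (matched /0)


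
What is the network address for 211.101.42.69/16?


IP:   11010011.01100101.00101010.01000101
Mask: 11111111.11111111.00000000.00000000
AND operation:
Net:  11010011.01100101.00000000.00000000
Network: 211.101.0.0/16


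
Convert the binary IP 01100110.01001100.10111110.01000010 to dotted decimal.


01100110 = 102
01001100 = 76
10111110 = 190
01000010 = 66
IP: 102.76.190.66


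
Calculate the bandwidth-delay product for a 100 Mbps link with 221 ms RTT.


BDP = bandwidth * RTT
= 100 Mbps * 221 ms
= 100 * 1e6 * 221 / 1000 bits
= 22100000 bits
= 2762500 bytes
= 2697.7539 KB
BDP = 22100000 bits (2762500 bytes)


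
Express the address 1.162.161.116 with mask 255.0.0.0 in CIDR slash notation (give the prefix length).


Binary: 11111111.00000000.00000000.00000000
Count leading 1s
Prefix: /8


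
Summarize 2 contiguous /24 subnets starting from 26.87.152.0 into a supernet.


Original prefix: /24
Number of subnets: 2 = 2^1
New prefix = 24 - 1 = 23
Supernet: 26.87.152.0/23


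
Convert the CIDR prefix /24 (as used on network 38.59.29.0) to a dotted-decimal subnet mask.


/24 means 24 network bits, 8 host bits
Binary: 11111111111111111111111100000000
Mask: 255.255.255.0


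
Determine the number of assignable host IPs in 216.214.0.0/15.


Host bits = 32 - 15 = 17
Total addresses = 2^17 = 131072
Usable = total - 2 (network and broadcast)
Usable hosts: 131070


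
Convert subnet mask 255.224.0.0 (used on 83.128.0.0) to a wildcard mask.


Subnet mask: 255.224.0.0
Wildcard = 255.255.255.255 - subnet mask
255 - 255 = 0
255 - 224 = 31
255 - 0 = 255
255 - 0 = 255
Wildcard: 0.31.255.255


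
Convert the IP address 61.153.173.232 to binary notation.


61 = 00111101
153 = 10011001
173 = 10101101
232 = 11101000
Binary: 00111101.10011001.10101101.11101000


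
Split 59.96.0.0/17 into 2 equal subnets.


New prefix = 17 + 1 = 18
Each subnet has 16384 addresses
  59.96.0.0/18
  59.96.64.0/18
Subnets: 59.96.0.0/18, 59.96.64.0/18


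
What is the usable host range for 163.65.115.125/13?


Network: 163.64.0.0
Broadcast: 163.71.255.255
First usable = network + 1
Last usable = broadcast - 1
Range: 163.64.0.1 to 163.71.255.254


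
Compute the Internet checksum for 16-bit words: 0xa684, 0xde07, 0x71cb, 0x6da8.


Sum all words (with carry folding):
+ 0xa684 = 0xa684
+ 0xde07 = 0x848c
+ 0x71cb = 0xf657
+ 0x6da8 = 0x6400
One's complement: ~0x6400
Checksum = 0x9bff


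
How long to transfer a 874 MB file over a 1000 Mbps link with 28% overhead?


Effective throughput = 1000 * (1 - 28/100) = 720 Mbps
File size in Mb = 874 * 8 = 6992 Mb
Time = 6992 / 720
Time = 9.7111 seconds


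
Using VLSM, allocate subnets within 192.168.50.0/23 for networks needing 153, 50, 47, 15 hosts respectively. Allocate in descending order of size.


153 hosts -> /24 (254 usable): 192.168.50.0/24
50 hosts -> /26 (62 usable): 192.168.51.0/26
47 hosts -> /26 (62 usable): 192.168.51.64/26
15 hosts -> /27 (30 usable): 192.168.51.128/27
Allocation: 192.168.50.0/24 (153 hosts, 254 usable); 192.168.51.0/26 (50 hosts, 62 usable); 192.168.51.64/26 (47 hosts, 62 usable); 192.168.51.128/27 (15 hosts, 30 usable)


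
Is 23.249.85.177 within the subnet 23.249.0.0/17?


Subnet network: 23.249.0.0
Test IP AND mask: 23.249.0.0
Yes, 23.249.85.177 is in 23.249.0.0/17


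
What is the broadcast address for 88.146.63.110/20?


Network: 88.146.48.0/20
Host bits = 12
Set all host bits to 1:
Broadcast: 88.146.63.255


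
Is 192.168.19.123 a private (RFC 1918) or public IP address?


RFC 1918 private ranges:
  10.0.0.0/8 (10.0.0.0 - 10.255.255.255)
  172.16.0.0/12 (172.16.0.0 - 172.31.255.255)
  192.168.0.0/16 (192.168.0.0 - 192.168.255.255)
Private (in 192.168.0.0/16)


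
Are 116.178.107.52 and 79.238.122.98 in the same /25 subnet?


Mask: 255.255.255.128
116.178.107.52 AND mask = 116.178.107.0
79.238.122.98 AND mask = 79.238.122.0
No, different subnets (116.178.107.0 vs 79.238.122.0)


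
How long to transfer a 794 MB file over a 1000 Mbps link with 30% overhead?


Effective throughput = 1000 * (1 - 30/100) = 700 Mbps
File size in Mb = 794 * 8 = 6352 Mb
Time = 6352 / 700
Time = 9.0743 seconds


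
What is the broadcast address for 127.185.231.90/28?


Network: 127.185.231.80/28
Host bits = 4
Set all host bits to 1:
Broadcast: 127.185.231.95


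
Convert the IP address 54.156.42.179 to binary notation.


54 = 00110110
156 = 10011100
42 = 00101010
179 = 10110011
Binary: 00110110.10011100.00101010.10110011


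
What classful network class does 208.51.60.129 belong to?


First octet: 208
Binary: 11010000
110xxxxx -> Class C (192-223)
Class C, default mask 255.255.255.0 (/24)


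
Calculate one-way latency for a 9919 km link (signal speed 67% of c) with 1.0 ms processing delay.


Speed = 0.67 * 3e5 km/s = 201000 km/s
Propagation delay = 9919 / 201000 = 0.0493 s = 49.3483 ms
Processing delay = 1.0 ms
Total one-way latency = 50.3483 ms


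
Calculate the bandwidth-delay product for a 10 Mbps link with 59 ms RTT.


BDP = bandwidth * RTT
= 10 Mbps * 59 ms
= 10 * 1e6 * 59 / 1000 bits
= 590000 bits
= 73750 bytes
= 72.0215 KB
BDP = 590000 bits (73750 bytes)


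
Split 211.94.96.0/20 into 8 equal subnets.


New prefix = 20 + 3 = 23
Each subnet has 512 addresses
  211.94.96.0/23
  211.94.98.0/23
  211.94.100.0/23
  211.94.102.0/23
  211.94.104.0/23
  211.94.106.0/23
  211.94.108.0/23
  211.94.110.0/23
Subnets: 211.94.96.0/23, 211.94.98.0/23, 211.94.100.0/23, 211.94.102.0/23, 211.94.104.0/23, 211.94.106.0/23, 211.94.108.0/23, 211.94.110.0/23


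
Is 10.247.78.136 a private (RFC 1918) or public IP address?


RFC 1918 private ranges:
  10.0.0.0/8 (10.0.0.0 - 10.255.255.255)
  172.16.0.0/12 (172.16.0.0 - 172.31.255.255)
  192.168.0.0/16 (192.168.0.0 - 192.168.255.255)
Private (in 10.0.0.0/8)


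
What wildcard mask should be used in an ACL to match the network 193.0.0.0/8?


Subnet mask: 255.0.0.0
Wildcard = 255.255.255.255 - subnet mask
255 - 255 = 0
255 - 0 = 255
255 - 0 = 255
255 - 0 = 255
Wildcard: 0.255.255.255


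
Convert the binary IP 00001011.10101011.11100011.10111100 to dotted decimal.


00001011 = 11
10101011 = 171
11100011 = 227
10111100 = 188
IP: 11.171.227.188


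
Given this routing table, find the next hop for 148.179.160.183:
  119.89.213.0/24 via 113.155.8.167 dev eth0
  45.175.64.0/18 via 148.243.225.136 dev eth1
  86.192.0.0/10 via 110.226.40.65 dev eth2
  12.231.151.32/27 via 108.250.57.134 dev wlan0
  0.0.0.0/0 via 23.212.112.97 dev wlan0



Longest prefix match for 148.179.160.183:
  /24 119.89.213.0: no
  /18 45.175.64.0: no
  /10 86.192.0.0: no
  /27 12.231.151.32: no
  /0 0.0.0.0: MATCH
Selected: next-hop 23.212.112.97 via wlan0 (matched /0)


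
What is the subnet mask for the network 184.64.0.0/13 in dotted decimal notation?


/13 means 13 network bits, 19 host bits
Binary: 11111111111110000000000000000000
Mask: 255.248.0.0


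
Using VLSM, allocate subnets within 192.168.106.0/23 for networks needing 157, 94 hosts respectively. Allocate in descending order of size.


157 hosts -> /24 (254 usable): 192.168.106.0/24
94 hosts -> /25 (126 usable): 192.168.107.0/25
Allocation: 192.168.106.0/24 (157 hosts, 254 usable); 192.168.107.0/25 (94 hosts, 126 usable)


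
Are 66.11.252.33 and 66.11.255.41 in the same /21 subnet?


Mask: 255.255.248.0
66.11.252.33 AND mask = 66.11.248.0
66.11.255.41 AND mask = 66.11.248.0
Yes, same subnet (66.11.248.0)


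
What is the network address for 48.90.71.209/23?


IP:   00110000.01011010.01000111.11010001
Mask: 11111111.11111111.11111110.00000000
AND operation:
Net:  00110000.01011010.01000110.00000000
Network: 48.90.70.0/23


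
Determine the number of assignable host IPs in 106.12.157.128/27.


Host bits = 32 - 27 = 5
Total addresses = 2^5 = 32
Usable = total - 2 (network and broadcast)
Usable hosts: 30


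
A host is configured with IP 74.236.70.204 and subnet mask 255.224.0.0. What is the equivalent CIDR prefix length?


Binary: 11111111.11100000.00000000.00000000
Count leading 1s
Prefix: /11


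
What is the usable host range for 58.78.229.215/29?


Network: 58.78.229.208
Broadcast: 58.78.229.215
First usable = network + 1
Last usable = broadcast - 1
Range: 58.78.229.209 to 58.78.229.214


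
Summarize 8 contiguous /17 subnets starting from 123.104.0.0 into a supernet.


Original prefix: /17
Number of subnets: 8 = 2^3
New prefix = 17 - 3 = 14
Supernet: 123.104.0.0/14


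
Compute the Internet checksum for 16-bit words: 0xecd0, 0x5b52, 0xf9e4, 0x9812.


Sum all words (with carry folding):
+ 0xecd0 = 0xecd0
+ 0x5b52 = 0x4823
+ 0xf9e4 = 0x4208
+ 0x9812 = 0xda1a
One's complement: ~0xda1a
Checksum = 0x25e5


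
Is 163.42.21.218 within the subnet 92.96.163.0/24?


Subnet network: 92.96.163.0
Test IP AND mask: 163.42.21.0
No, 163.42.21.218 is not in 92.96.163.0/24


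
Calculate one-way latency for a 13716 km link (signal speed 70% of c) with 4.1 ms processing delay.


Speed = 0.7 * 3e5 km/s = 210000 km/s
Propagation delay = 13716 / 210000 = 0.0653 s = 65.3143 ms
Processing delay = 4.1 ms
Total one-way latency = 69.4143 ms


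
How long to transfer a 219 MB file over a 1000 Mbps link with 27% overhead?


Effective throughput = 1000 * (1 - 27/100) = 730 Mbps
File size in Mb = 219 * 8 = 1752 Mb
Time = 1752 / 730
Time = 2.4 seconds


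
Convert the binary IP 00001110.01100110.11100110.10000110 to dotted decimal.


00001110 = 14
01100110 = 102
11100110 = 230
10000110 = 134
IP: 14.102.230.134


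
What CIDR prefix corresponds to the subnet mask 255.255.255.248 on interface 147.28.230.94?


Binary: 11111111.11111111.11111111.11111000
Count leading 1s
Prefix: /29


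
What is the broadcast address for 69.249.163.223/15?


Network: 69.248.0.0/15
Host bits = 17
Set all host bits to 1:
Broadcast: 69.249.255.255


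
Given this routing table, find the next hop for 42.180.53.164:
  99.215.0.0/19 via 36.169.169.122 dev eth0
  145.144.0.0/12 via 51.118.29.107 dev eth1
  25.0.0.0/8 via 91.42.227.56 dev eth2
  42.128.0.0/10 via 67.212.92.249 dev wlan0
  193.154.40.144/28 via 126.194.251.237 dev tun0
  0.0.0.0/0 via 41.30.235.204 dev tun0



Longest prefix match for 42.180.53.164:
  /19 99.215.0.0: no
  /12 145.144.0.0: no
  /8 25.0.0.0: no
  /10 42.128.0.0: MATCH
  /28 193.154.40.144: no
  /0 0.0.0.0: MATCH
Selected: next-hop 67.212.92.249 via wlan0 (matched /10)


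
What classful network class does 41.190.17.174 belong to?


First octet: 41
Binary: 00101001
0xxxxxxx -> Class A (1-126)
Class A, default mask 255.0.0.0 (/8)


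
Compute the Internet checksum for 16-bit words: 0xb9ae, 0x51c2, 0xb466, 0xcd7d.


Sum all words (with carry folding):
+ 0xb9ae = 0xb9ae
+ 0x51c2 = 0x0b71
+ 0xb466 = 0xbfd7
+ 0xcd7d = 0x8d55
One's complement: ~0x8d55
Checksum = 0x72aa


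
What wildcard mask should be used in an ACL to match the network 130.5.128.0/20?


Subnet mask: 255.255.240.0
Wildcard = 255.255.255.255 - subnet mask
255 - 255 = 0
255 - 255 = 0
255 - 240 = 15
255 - 0 = 255
Wildcard: 0.0.15.255


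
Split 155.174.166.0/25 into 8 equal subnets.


New prefix = 25 + 3 = 28
Each subnet has 16 addresses
  155.174.166.0/28
  155.174.166.16/28
  155.174.166.32/28
  155.174.166.48/28
  155.174.166.64/28
  155.174.166.80/28
  155.174.166.96/28
  155.174.166.112/28
Subnets: 155.174.166.0/28, 155.174.166.16/28, 155.174.166.32/28, 155.174.166.48/28, 155.174.166.64/28, 155.174.166.80/28, 155.174.166.96/28, 155.174.166.112/28


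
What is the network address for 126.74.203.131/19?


IP:   01111110.01001010.11001011.10000011
Mask: 11111111.11111111.11100000.00000000
AND operation:
Net:  01111110.01001010.11000000.00000000
Network: 126.74.192.0/19


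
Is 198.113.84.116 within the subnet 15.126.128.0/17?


Subnet network: 15.126.128.0
Test IP AND mask: 198.113.0.0
No, 198.113.84.116 is not in 15.126.128.0/17


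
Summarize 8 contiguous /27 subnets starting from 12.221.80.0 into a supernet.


Original prefix: /27
Number of subnets: 8 = 2^3
New prefix = 27 - 3 = 24
Supernet: 12.221.80.0/24


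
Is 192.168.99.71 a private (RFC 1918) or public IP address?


RFC 1918 private ranges:
  10.0.0.0/8 (10.0.0.0 - 10.255.255.255)
  172.16.0.0/12 (172.16.0.0 - 172.31.255.255)
  192.168.0.0/16 (192.168.0.0 - 192.168.255.255)
Private (in 192.168.0.0/16)


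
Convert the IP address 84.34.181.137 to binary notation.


84 = 01010100
34 = 00100010
181 = 10110101
137 = 10001001
Binary: 01010100.00100010.10110101.10001001


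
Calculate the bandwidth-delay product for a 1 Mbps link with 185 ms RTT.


BDP = bandwidth * RTT
= 1 Mbps * 185 ms
= 1 * 1e6 * 185 / 1000 bits
= 185000 bits
= 23125 bytes
= 22.583 KB
BDP = 185000 bits (23125 bytes)


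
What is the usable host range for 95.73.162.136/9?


Network: 95.0.0.0
Broadcast: 95.127.255.255
First usable = network + 1
Last usable = broadcast - 1
Range: 95.0.0.1 to 95.127.255.254


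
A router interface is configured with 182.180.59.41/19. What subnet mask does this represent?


/19 means 19 network bits, 13 host bits
Binary: 11111111111111111110000000000000
Mask: 255.255.224.0


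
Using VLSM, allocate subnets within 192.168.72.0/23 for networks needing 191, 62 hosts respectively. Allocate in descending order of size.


191 hosts -> /24 (254 usable): 192.168.72.0/24
62 hosts -> /26 (62 usable): 192.168.73.0/26
Allocation: 192.168.72.0/24 (191 hosts, 254 usable); 192.168.73.0/26 (62 hosts, 62 usable)


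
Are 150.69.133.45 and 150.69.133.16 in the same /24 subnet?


Mask: 255.255.255.0
150.69.133.45 AND mask = 150.69.133.0
150.69.133.16 AND mask = 150.69.133.0
Yes, same subnet (150.69.133.0)


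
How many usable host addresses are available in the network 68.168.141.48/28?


Host bits = 32 - 28 = 4
Total addresses = 2^4 = 16
Usable = total - 2 (network and broadcast)
Usable hosts: 14


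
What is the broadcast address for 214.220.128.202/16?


Network: 214.220.0.0/16
Host bits = 16
Set all host bits to 1:
Broadcast: 214.220.255.255


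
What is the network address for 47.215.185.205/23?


IP:   00101111.11010111.10111001.11001101
Mask: 11111111.11111111.11111110.00000000
AND operation:
Net:  00101111.11010111.10111000.00000000
Network: 47.215.184.0/23
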